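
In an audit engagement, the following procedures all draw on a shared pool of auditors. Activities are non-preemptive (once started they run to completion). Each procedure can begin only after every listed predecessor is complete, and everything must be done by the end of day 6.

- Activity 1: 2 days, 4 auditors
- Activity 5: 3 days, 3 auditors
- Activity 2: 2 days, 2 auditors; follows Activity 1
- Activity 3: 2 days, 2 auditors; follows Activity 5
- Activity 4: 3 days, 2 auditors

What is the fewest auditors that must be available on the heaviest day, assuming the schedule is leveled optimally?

Early-start (Activity 1@1, Activity 5@1, Activity 2@3, Activity 3@4, Activity 4@1) gives peak 9: d1:9  d2:9  d3:7  d4:4  d5:2  d6:0.
Shift Activity 4→3.
Schedule Activity 1@1, Activity 5@1, Activity 2@3, Activity 3@4, Activity 4@3: d1:7  d2:7  d3:7  d4:6  d5:4  d6:0 — peak 7.

7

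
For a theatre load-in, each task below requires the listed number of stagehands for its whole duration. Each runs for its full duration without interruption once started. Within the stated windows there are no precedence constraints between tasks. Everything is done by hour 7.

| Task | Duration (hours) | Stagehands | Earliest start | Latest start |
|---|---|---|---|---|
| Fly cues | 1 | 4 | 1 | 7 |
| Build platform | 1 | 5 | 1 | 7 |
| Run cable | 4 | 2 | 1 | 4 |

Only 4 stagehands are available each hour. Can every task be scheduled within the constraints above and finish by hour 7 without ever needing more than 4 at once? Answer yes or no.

no

The minimum achievable peak is 5; 4 < 5, so no feasible schedule stays within the cap.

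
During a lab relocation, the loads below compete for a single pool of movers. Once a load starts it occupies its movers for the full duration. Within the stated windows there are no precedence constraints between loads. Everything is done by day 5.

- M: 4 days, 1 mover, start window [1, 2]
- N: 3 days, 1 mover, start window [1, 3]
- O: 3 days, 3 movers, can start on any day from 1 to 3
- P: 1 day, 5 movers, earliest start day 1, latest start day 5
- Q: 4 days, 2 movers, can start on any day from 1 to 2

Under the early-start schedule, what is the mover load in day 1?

12

At early start, day 1 has: M, N, O, P, Q.
Demand: 1 + 1 + 3 + 5 + 2 = 12.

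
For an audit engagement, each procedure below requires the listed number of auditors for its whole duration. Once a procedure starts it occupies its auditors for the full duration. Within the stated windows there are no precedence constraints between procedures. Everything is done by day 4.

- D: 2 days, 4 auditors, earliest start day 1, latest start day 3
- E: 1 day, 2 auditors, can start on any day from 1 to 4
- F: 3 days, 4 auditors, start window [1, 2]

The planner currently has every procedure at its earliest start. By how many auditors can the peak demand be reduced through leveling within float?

Early-start peak: d1:10  d2:8  d3:4  d4:0 ⇒ 10.
Leveled (D@1, E@1, F@2): d1:6  d2:8  d3:4  d4:4 ⇒ 8.
Reduction 10 − 8 = 2.

2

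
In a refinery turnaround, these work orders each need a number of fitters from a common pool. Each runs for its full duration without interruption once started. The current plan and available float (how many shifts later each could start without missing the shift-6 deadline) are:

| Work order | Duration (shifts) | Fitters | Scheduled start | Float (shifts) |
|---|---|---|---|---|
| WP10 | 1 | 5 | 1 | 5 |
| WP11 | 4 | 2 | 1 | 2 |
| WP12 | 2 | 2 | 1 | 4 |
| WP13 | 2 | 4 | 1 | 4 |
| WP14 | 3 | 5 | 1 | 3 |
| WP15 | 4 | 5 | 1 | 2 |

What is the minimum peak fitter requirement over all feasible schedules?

12

Early-start (WP10@1, WP11@1, WP12@1, WP13@1, WP14@1, WP15@1) gives peak 23: s1:23  s2:18  s3:12  s4:7  s5:0  s6:0.
Shift WP13→2, WP14→4, WP15→3.
Schedule WP10@1, WP11@1, WP12@1, WP13@2, WP14@4, WP15@3: s1:9  s2:8  s3:11  s4:12  s5:10  s6:10 — peak 12.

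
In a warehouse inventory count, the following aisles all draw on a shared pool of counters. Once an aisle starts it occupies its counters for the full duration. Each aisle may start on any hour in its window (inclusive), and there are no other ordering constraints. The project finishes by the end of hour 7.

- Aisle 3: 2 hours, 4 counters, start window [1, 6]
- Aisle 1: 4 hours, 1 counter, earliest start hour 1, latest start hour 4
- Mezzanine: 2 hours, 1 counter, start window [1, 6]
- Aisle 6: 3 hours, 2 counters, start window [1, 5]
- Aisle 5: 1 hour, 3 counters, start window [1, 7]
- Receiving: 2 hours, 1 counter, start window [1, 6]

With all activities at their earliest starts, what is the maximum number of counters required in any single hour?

Early-start schedule: Aisle 3@1, Aisle 1@1, Mezzanine@1, Aisle 6@1, Aisle 5@1, Receiving@1.
Load per hour: hour 1: 12, hour 2: 9, hour 3: 3, hour 4: 1, hour 5: 0, hour 6: 0, hour 7: 0.
Peak is 12.

12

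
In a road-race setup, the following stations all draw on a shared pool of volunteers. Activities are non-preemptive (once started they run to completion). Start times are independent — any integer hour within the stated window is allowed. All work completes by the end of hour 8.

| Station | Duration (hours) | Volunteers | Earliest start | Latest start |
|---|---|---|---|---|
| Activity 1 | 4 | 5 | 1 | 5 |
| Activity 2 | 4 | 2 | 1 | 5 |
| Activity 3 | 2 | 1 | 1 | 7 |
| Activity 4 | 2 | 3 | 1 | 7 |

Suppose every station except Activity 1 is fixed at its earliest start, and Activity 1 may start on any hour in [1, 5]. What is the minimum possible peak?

6

Activity 1@1: h1:11  h2:11  h3:7  h4:7  h5:0  h6:0  h7:0  h8:0 → peak 11
Activity 1@2: h1:6  h2:11  h3:7  h4:7  h5:5  h6:0  h7:0  h8:0 → peak 11
Activity 1@3: h1:6  h2:6  h3:7  h4:7  h5:5  h6:5  h7:0  h8:0 → peak 7
Activity 1@4: h1:6  h2:6  h3:2  h4:7  h5:5  h6:5  h7:5  h8:0 → peak 7
Activity 1@5: h1:6  h2:6  h3:2  h4:2  h5:5  h6:5  h7:5  h8:5 → peak 6
Best is Activity 1@5, peak 6.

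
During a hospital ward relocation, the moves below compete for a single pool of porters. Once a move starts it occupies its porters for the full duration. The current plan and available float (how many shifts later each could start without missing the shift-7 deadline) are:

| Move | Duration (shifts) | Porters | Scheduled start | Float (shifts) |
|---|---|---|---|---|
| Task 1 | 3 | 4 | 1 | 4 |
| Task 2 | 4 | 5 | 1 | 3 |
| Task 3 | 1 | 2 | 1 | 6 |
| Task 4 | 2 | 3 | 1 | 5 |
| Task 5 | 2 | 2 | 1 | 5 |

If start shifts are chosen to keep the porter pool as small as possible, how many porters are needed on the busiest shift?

Early-start (Task 1@1, Task 2@1, Task 3@1, Task 4@1, Task 5@1) gives peak 16: s1:16  s2:14  s3:9  s4:5  s5:0  s6:0  s7:0.
Shift Task 2→4, Task 4→2, Task 5→4.
Schedule Task 1@1, Task 2@4, Task 3@1, Task 4@2, Task 5@4: s1:6  s2:7  s3:7  s4:7  s5:7  s6:5  s7:5 — peak 7.
Total porter-shifts = 44 over 7 shifts ⇒ peak ≥ ⌈44/7⌉ = 7, so 7 is optimal.

7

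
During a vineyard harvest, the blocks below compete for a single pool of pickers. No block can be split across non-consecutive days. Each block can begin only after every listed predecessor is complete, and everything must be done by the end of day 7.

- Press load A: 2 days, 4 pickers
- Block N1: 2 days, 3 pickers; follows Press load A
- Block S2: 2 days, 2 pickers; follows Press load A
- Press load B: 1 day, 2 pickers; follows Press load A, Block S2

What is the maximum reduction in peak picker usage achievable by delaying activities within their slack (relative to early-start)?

1

Early-start peak: d1:4  d2:4  d3:5  d4:5  d5:2  d6:0  d7:0 ⇒ 5.
Leveled (Press load A@1, Block N1@3, Block S2@5, Press load B@7): d1:4  d2:4  d3:3  d4:3  d5:2  d6:2  d7:2 ⇒ 4.
Reduction 5 − 4 = 1.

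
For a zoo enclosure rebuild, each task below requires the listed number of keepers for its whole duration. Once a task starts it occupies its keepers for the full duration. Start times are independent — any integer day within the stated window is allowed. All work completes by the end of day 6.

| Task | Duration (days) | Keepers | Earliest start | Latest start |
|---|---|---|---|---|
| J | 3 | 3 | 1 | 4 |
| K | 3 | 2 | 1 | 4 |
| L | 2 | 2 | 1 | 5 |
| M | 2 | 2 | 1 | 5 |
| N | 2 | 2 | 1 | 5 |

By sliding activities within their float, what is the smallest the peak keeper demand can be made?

5

Early-start (J@1, K@1, L@1, M@1, N@1) gives peak 11: d1:11  d2:11  d3:5  d4:0  d5:0  d6:0.
Shift K→4, M→3, N→5.
Schedule J@1, K@4, L@1, M@3, N@5: d1:5  d2:5  d3:5  d4:4  d5:4  d6:4 — peak 5.
Total keeper-days = 27 over 6 days ⇒ peak ≥ ⌈27/6⌉ = 5, so 5 is optimal.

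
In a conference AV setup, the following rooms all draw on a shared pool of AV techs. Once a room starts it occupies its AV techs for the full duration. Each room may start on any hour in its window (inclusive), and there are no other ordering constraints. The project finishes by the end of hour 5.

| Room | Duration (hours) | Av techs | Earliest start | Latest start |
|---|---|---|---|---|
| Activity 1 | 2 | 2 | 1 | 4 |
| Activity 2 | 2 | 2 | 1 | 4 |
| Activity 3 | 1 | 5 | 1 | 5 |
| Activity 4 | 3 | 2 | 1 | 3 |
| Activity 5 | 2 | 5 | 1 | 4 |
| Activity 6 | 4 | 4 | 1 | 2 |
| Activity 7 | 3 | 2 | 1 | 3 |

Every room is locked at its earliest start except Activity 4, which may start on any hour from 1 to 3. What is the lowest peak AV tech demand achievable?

20

Activity 4@1: h1:22  h2:17  h3:8  h4:4  h5:0 → peak 22
Activity 4@2: h1:20  h2:17  h3:8  h4:6  h5:0 → peak 20
Activity 4@3: h1:20  h2:15  h3:8  h4:6  h5:2 → peak 20
Best is Activity 4@2, peak 20.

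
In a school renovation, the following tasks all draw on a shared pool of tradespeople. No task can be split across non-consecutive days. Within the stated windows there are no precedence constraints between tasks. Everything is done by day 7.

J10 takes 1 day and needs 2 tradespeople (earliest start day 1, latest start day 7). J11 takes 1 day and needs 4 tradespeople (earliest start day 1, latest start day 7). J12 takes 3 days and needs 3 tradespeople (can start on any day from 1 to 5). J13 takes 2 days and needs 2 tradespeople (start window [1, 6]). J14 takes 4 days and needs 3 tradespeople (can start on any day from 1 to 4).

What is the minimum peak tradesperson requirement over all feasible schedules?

Early-start (J10@1, J11@1, J12@1, J13@1, J14@1) gives peak 14: d1:14  d2:8  d3:6  d4:3  d5:0  d6:0  d7:0.
Shift J12→2, J13→2, J14→4.
Schedule J10@1, J11@1, J12@2, J13@2, J14@4: d1:6  d2:5  d3:5  d4:6  d5:3  d6:3  d7:3 — peak 6.

6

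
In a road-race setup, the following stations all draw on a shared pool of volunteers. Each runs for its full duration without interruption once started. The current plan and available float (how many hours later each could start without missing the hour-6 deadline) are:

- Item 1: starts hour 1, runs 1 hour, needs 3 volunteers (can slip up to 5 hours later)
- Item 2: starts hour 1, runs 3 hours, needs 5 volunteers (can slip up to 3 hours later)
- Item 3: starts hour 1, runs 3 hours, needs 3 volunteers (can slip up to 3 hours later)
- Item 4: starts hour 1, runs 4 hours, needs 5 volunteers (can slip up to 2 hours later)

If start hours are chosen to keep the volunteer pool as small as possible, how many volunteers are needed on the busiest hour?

Early-start (Item 1@1, Item 2@1, Item 3@1, Item 4@1) gives peak 16: h1:16  h2:13  h3:13  h4:5  h5:0  h6:0.
Shift Item 3→4, Item 4→2.
Schedule Item 1@1, Item 2@1, Item 3@4, Item 4@2: h1:8  h2:10  h3:10  h4:8  h5:8  h6:3 — peak 10.

10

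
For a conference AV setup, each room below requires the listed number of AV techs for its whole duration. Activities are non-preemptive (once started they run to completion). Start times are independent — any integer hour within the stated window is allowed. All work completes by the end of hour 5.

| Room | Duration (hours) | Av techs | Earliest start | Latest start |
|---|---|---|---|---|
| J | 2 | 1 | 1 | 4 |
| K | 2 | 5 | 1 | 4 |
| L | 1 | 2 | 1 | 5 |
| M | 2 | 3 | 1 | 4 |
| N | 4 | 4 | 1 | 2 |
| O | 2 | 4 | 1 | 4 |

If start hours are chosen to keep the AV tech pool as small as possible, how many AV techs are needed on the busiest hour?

Early-start (J@1, K@1, L@1, M@1, N@1, O@1) gives peak 19: h1:19  h2:17  h3:4  h4:4  h5:0.
Shift M→3, N→2, O→3.
Schedule J@1, K@1, L@1, M@3, N@2, O@3: h1:8  h2:10  h3:11  h4:11  h5:4 — peak 11.

11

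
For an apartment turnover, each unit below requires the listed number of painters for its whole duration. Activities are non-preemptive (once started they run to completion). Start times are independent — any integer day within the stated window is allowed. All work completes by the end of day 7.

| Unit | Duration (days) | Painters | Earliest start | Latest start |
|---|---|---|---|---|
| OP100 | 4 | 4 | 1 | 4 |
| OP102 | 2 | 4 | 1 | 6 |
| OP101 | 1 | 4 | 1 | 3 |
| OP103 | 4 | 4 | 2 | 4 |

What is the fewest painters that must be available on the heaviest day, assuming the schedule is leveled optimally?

8

Early-start (OP100@1, OP102@1, OP101@1, OP103@2) gives peak 12: d1:12  d2:12  d3:8  d4:8  d5:4  d6:0  d7:0.
Shift OP101→3, OP103→4.
Schedule OP100@1, OP102@1, OP101@3, OP103@4: d1:8  d2:8  d3:8  d4:8  d5:4  d6:4  d7:4 — peak 8.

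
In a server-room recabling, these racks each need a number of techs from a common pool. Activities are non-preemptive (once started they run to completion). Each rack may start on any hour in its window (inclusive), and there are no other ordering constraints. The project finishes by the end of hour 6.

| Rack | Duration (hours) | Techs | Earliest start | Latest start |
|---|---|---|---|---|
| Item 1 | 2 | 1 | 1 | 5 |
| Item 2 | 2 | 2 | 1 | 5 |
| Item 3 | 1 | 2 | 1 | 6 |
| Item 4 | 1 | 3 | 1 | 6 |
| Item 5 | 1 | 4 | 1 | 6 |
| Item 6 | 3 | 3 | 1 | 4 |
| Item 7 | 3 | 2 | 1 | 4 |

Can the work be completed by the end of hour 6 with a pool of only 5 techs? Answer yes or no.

yes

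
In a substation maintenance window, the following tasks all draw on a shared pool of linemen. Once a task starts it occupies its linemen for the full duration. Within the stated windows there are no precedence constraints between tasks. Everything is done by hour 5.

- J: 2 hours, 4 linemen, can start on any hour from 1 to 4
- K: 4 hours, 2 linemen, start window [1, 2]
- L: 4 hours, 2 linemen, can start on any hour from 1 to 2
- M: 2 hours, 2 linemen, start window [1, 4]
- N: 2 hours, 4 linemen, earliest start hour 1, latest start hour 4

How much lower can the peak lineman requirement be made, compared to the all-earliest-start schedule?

4

Early-start peak: h1:14  h2:14  h3:4  h4:4  h5:0 ⇒ 14.
Leveled (J@1, K@1, L@1, M@1, N@3): h1:10  h2:10  h3:8  h4:8  h5:0 ⇒ 10.
Reduction 14 − 10 = 4.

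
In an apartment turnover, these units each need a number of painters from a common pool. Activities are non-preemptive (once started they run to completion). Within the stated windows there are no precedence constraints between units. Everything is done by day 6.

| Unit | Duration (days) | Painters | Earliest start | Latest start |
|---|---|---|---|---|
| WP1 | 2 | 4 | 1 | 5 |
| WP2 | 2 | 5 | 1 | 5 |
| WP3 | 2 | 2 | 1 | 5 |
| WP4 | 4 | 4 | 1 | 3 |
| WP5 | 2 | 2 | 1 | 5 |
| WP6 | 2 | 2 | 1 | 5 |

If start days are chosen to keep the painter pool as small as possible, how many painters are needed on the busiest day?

Early-start (WP1@1, WP2@1, WP3@1, WP4@1, WP5@1, WP6@1) gives peak 19: d1:19  d2:19  d3:4  d4:4  d5:0  d6:0.
Shift WP2→5, WP3→3, WP5→3, WP6→5.
Schedule WP1@1, WP2@5, WP3@3, WP4@1, WP5@3, WP6@5: d1:8  d2:8  d3:8  d4:8  d5:7  d6:7 — peak 8.
Total painter-days = 46 over 6 days ⇒ peak ≥ ⌈46/6⌉ = 8, so 8 is optimal.

8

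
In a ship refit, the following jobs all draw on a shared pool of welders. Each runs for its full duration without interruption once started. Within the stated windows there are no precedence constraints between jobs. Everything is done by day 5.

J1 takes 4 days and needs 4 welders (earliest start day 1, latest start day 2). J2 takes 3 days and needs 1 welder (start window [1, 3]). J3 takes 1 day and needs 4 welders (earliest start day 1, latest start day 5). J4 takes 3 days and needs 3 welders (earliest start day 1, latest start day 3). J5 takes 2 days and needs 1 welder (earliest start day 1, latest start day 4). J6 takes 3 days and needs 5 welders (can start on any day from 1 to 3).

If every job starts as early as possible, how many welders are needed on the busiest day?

18

Early-start schedule: J1@1, J2@1, J3@1, J4@1, J5@1, J6@1.
Load per day: day 1: 18, day 2: 14, day 3: 13, day 4: 4, day 5: 0.
Peak is 18.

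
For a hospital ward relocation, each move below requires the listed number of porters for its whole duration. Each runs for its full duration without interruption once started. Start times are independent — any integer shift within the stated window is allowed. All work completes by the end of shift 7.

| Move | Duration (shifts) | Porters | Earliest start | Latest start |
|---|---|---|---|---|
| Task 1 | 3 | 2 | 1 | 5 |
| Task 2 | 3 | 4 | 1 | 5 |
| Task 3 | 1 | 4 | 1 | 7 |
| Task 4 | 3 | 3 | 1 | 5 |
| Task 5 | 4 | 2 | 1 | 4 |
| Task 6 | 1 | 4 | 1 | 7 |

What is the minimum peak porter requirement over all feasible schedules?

Early-start (Task 1@1, Task 2@1, Task 3@1, Task 4@1, Task 5@1, Task 6@1) gives peak 19: s1:19  s2:11  s3:11  s4:2  s5:0  s6:0  s7:0.
Shift Task 3→4, Task 4→5, Task 6→5.
Schedule Task 1@1, Task 2@1, Task 3@4, Task 4@5, Task 5@1, Task 6@5: s1:8  s2:8  s3:8  s4:6  s5:7  s6:3  s7:3 — peak 8.

8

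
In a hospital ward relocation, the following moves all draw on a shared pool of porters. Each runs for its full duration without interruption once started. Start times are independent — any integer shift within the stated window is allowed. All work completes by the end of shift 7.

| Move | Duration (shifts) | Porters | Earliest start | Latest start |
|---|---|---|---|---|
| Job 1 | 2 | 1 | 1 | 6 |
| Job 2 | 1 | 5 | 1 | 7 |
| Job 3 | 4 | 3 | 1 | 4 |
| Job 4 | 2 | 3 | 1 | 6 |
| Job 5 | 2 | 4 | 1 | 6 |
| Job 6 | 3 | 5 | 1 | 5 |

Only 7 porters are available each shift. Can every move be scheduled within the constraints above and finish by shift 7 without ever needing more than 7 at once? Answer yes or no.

no

The minimum achievable peak is 8; 7 < 8, so no feasible schedule stays within the cap.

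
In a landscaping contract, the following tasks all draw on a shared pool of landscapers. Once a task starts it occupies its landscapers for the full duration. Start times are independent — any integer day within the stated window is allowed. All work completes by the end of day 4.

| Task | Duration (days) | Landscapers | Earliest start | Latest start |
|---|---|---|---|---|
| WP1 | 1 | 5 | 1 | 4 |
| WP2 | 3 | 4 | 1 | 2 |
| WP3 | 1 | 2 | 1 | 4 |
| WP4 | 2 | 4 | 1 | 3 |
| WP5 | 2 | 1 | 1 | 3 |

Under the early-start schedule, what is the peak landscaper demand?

Early-start schedule: WP1@1, WP2@1, WP3@1, WP4@1, WP5@1.
Load per day: day 1: 16, day 2: 9, day 3: 4, day 4: 0.
Peak is 16.

16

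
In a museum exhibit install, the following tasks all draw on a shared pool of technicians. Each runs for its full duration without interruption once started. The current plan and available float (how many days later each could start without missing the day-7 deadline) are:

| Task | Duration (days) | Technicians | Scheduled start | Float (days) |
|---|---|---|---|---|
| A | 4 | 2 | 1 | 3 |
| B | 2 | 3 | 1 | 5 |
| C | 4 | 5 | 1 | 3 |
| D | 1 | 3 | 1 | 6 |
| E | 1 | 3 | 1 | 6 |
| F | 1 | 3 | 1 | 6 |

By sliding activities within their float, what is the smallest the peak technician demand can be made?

Early-start (A@1, B@1, C@1, D@1, E@1, F@1) gives peak 19: d1:19  d2:10  d3:7  d4:7  d5:0  d6:0  d7:0.
Shift B→5, D→5, E→6, F→7.
Schedule A@1, B@5, C@1, D@5, E@6, F@7: d1:7  d2:7  d3:7  d4:7  d5:6  d6:6  d7:3 — peak 7.
Total technician-days = 43 over 7 days ⇒ peak ≥ ⌈43/7⌉ = 7, so 7 is optimal.

7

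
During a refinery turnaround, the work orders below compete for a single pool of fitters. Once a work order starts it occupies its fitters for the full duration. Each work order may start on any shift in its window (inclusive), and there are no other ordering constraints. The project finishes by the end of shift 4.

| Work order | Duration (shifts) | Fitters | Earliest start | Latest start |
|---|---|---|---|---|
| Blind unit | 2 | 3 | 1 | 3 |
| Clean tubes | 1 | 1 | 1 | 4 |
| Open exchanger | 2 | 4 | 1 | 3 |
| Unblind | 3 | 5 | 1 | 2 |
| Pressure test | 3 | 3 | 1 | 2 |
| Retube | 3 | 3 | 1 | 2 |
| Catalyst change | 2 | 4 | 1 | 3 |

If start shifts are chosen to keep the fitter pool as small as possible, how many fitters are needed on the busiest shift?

18

Early-start (Blind unit@1, Clean tubes@1, Open exchanger@1, Unblind@1, Pressure test@1, Retube@1, Catalyst change@1) gives peak 23: s1:23  s2:22  s3:11  s4:0.
Shift Retube→2, Catalyst change→3.
Schedule Blind unit@1, Clean tubes@1, Open exchanger@1, Unblind@1, Pressure test@1, Retube@2, Catalyst change@3: s1:16  s2:18  s3:15  s4:7 — peak 18.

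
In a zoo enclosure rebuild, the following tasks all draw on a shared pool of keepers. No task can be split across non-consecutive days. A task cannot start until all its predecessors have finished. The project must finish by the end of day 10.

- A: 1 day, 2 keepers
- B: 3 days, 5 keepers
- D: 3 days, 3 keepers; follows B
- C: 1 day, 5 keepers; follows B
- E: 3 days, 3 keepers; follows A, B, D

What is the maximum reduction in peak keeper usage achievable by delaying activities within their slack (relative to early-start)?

3

Early-start peak: d1:7  d2:5  d3:5  d4:8  d5:3  d6:3  d7:3  d8:3  d9:3  d10:0 ⇒ 8.
Leveled (A@4, B@1, D@4, C@7, E@8): d1:5  d2:5  d3:5  d4:5  d5:3  d6:3  d7:5  d8:3  d9:3  d10:3 ⇒ 5.
Reduction 8 − 5 = 3.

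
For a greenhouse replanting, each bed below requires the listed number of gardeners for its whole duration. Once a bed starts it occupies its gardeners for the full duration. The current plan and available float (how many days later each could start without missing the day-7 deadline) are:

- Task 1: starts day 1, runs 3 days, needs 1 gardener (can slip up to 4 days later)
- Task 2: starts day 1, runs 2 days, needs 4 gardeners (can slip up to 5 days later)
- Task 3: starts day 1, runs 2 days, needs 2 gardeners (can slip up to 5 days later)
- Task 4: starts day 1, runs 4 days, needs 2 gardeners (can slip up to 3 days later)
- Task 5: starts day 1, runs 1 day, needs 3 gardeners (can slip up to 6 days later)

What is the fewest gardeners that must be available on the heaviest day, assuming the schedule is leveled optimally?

Early-start (Task 1@1, Task 2@1, Task 3@1, Task 4@1, Task 5@1) gives peak 12: d1:12  d2:9  d3:3  d4:2  d5:0  d6:0  d7:0.
Shift Task 2→6, Task 3→4, Task 4→2.
Schedule Task 1@1, Task 2@6, Task 3@4, Task 4@2, Task 5@1: d1:4  d2:3  d3:3  d4:4  d5:4  d6:4  d7:4 — peak 4.
Total gardener-days = 26 over 7 days ⇒ peak ≥ ⌈26/7⌉ = 4, so 4 is optimal.

4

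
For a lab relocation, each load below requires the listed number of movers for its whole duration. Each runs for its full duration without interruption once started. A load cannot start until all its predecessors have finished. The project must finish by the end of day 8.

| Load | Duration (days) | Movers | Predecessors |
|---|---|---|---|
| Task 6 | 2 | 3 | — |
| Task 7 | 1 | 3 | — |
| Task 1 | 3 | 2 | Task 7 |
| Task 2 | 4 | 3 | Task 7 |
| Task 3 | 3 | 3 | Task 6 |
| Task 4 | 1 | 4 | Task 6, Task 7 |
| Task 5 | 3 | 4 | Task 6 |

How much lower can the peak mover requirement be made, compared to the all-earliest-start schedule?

8

Early-start peak: d1:6  d2:8  d3:16  d4:12  d5:10  d6:0  d7:0  d8:0 ⇒ 16.
Leveled (Task 6@1, Task 7@1, Task 1@2, Task 2@2, Task 3@3, Task 4@6, Task 5@6): d1:6  d2:8  d3:8  d4:8  d5:6  d6:8  d7:4  d8:4 ⇒ 8.
Reduction 16 − 8 = 8.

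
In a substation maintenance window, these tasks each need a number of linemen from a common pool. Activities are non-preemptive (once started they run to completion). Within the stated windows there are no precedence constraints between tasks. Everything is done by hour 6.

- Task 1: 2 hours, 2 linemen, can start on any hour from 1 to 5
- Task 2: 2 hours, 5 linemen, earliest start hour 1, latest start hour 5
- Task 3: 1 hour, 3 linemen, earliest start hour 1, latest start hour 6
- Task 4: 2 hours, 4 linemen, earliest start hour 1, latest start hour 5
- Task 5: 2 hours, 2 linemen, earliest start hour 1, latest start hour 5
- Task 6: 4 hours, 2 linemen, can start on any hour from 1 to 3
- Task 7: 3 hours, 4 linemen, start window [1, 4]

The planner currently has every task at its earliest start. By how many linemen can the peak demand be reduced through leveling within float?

13

Early-start peak: h1:22  h2:19  h3:6  h4:2  h5:0  h6:0 ⇒ 22.
Leveled (Task 1@1, Task 2@1, Task 3@3, Task 4@5, Task 5@3, Task 6@1, Task 7@4): h1:9  h2:9  h3:7  h4:8  h5:8  h6:8 ⇒ 9.
Reduction 22 − 9 = 13.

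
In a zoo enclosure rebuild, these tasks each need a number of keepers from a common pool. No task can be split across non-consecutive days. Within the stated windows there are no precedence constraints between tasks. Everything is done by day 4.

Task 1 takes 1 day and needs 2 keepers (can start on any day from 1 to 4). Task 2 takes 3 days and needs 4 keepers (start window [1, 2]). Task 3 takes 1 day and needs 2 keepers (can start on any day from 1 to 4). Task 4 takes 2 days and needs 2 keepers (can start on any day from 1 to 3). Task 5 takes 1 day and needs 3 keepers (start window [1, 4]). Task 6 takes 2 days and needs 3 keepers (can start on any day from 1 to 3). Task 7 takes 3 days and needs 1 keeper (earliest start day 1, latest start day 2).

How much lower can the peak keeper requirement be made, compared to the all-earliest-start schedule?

8

Early-start peak: d1:17  d2:10  d3:5  d4:0 ⇒ 17.
Leveled (Task 1@1, Task 2@1, Task 3@2, Task 4@1, Task 5@4, Task 6@3, Task 7@1): d1:9  d2:9  d3:8  d4:6 ⇒ 9.
Reduction 17 − 9 = 8.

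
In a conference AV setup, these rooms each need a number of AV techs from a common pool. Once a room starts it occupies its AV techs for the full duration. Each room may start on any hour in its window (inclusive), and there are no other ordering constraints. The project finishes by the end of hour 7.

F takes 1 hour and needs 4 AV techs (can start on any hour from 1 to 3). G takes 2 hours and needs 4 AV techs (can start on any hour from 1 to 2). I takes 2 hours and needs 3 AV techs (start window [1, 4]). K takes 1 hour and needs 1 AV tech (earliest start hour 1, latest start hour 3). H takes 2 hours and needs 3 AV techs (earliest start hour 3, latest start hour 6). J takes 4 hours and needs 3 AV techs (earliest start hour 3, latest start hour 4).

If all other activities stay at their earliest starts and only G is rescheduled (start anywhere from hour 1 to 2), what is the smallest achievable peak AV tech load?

G@1: h1:12  h2:7  h3:6  h4:6  h5:3  h6:3  h7:0 → peak 12
G@2: h1:8  h2:7  h3:10  h4:6  h5:3  h6:3  h7:0 → peak 10
Best is G@2, peak 10.

10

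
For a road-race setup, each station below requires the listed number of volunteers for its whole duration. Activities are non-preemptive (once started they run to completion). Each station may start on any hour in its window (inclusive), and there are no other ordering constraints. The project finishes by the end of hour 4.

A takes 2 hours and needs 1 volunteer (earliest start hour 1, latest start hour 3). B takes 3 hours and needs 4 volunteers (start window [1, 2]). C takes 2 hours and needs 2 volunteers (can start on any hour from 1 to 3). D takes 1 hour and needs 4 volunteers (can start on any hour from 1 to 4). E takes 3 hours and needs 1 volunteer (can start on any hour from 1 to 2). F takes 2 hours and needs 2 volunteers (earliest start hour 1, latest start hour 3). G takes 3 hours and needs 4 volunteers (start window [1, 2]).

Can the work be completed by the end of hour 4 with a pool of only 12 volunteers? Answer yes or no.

Schedule A@1, B@1, C@1, D@1, E@1, F@3, G@2: h1:12  h2:12  h3:11  h4:6 — peak 12 ≤ 12.

yes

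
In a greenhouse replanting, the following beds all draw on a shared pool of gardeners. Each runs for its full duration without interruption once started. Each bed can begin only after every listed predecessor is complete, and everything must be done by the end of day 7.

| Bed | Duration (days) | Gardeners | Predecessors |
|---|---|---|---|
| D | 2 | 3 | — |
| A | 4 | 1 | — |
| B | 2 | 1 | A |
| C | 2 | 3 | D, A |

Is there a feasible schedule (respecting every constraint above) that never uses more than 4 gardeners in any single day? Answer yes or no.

Schedule D@1, A@1, B@5, C@5: d1:4  d2:4  d3:1  d4:1  d5:4  d6:4  d7:0 — peak 4 ≤ 4.

yes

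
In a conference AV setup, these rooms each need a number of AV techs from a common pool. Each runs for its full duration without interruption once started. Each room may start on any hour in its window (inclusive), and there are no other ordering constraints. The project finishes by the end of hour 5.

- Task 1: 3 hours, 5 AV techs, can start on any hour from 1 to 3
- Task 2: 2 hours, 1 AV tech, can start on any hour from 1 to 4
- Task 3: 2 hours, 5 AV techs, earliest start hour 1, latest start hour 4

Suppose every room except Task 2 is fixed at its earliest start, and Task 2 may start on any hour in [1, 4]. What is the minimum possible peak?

10

Task 2@1: h1:11  h2:11  h3:5  h4:0  h5:0 → peak 11
Task 2@2: h1:10  h2:11  h3:6  h4:0  h5:0 → peak 11
Task 2@3: h1:10  h2:10  h3:6  h4:1  h5:0 → peak 10
Task 2@4: h1:10  h2:10  h3:5  h4:1  h5:1 → peak 10
Best is Task 2@3, peak 10.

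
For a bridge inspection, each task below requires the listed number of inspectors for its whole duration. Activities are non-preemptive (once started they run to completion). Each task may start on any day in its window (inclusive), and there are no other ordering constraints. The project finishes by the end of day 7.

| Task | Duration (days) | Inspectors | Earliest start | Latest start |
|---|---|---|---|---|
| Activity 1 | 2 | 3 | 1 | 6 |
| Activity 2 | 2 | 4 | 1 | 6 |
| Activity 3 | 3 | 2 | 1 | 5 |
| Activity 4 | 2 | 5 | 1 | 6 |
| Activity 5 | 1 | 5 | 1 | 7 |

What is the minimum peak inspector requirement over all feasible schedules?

Early-start (Activity 1@1, Activity 2@1, Activity 3@1, Activity 4@1, Activity 5@1) gives peak 19: d1:19  d2:14  d3:2  d4:0  d5:0  d6:0  d7:0.
Shift Activity 2→3, Activity 4→5, Activity 5→7.
Schedule Activity 1@1, Activity 2@3, Activity 3@1, Activity 4@5, Activity 5@7: d1:5  d2:5  d3:6  d4:4  d5:5  d6:5  d7:5 — peak 6.

6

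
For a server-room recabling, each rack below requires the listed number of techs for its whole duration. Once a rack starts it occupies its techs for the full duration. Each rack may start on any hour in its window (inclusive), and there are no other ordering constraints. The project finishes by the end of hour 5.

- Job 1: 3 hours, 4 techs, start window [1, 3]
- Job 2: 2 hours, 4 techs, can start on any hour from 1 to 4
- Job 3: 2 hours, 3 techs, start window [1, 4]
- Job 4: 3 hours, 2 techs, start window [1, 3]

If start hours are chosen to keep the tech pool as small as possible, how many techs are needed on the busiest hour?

7

Early-start (Job 1@1, Job 2@1, Job 3@1, Job 4@1) gives peak 13: h1:13  h2:13  h3:6  h4:0  h5:0.
Shift Job 2→4, Job 4→3.
Schedule Job 1@1, Job 2@4, Job 3@1, Job 4@3: h1:7  h2:7  h3:6  h4:6  h5:6 — peak 7.
Total tech-hours = 32 over 5 hours ⇒ peak ≥ ⌈32/5⌉ = 7, so 7 is optimal.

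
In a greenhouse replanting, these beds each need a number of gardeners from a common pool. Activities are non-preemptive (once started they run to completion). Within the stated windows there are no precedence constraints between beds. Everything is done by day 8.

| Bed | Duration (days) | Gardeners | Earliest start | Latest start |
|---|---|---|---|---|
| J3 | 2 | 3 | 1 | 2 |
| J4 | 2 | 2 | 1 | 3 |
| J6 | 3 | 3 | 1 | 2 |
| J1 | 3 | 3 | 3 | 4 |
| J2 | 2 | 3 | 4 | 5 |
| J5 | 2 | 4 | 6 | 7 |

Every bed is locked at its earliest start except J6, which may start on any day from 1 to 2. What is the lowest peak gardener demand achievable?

8

J6@1: d1:8  d2:8  d3:6  d4:6  d5:6  d6:4  d7:4  d8:0 → peak 8
J6@2: d1:5  d2:8  d3:6  d4:9  d5:6  d6:4  d7:4  d8:0 → peak 9
Best is J6@1, peak 8.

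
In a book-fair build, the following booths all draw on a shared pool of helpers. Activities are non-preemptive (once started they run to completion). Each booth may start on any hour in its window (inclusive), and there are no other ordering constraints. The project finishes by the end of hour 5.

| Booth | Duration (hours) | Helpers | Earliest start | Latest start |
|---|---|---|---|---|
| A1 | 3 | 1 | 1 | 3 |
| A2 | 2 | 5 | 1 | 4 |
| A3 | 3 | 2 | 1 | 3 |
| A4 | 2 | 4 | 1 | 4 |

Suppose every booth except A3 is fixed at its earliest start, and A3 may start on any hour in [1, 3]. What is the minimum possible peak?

A3@1: h1:12  h2:12  h3:3  h4:0  h5:0 → peak 12
A3@2: h1:10  h2:12  h3:3  h4:2  h5:0 → peak 12
A3@3: h1:10  h2:10  h3:3  h4:2  h5:2 → peak 10
Best is A3@3, peak 10.

10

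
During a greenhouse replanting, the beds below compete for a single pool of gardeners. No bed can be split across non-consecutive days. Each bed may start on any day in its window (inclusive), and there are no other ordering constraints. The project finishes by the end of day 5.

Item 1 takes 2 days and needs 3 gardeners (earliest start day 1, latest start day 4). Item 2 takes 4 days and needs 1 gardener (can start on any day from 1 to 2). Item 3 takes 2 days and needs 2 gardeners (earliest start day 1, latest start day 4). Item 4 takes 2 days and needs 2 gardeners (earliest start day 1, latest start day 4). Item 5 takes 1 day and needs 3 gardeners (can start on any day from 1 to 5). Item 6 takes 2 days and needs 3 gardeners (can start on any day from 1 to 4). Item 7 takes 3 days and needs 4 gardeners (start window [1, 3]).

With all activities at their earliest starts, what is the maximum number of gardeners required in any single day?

18

Early-start schedule: Item 1@1, Item 2@1, Item 3@1, Item 4@1, Item 5@1, Item 6@1, Item 7@1.
Load per day: day 1: 18, day 2: 15, day 3: 5, day 4: 1, day 5: 0.
Peak is 18.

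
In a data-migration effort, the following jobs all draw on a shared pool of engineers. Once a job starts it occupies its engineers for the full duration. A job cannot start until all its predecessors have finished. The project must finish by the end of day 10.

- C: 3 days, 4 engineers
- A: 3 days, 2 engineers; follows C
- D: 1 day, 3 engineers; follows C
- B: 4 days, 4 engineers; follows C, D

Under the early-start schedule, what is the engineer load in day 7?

4

At early start, day 7 has: B.
Demand: 4 = 4.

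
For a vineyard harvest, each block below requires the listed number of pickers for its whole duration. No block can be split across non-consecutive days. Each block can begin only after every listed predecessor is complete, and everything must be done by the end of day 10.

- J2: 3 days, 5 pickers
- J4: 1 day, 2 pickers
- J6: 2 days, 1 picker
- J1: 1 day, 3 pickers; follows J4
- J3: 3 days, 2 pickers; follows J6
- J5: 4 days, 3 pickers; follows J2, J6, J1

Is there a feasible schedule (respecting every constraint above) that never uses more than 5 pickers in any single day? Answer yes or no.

yes

Schedule J2@1, J4@4, J6@4, J1@5, J3@6, J5@6: d1:5  d2:5  d3:5  d4:3  d5:4  d6:5  d7:5  d8:5  d9:3  d10:0 — peak 5 ≤ 5.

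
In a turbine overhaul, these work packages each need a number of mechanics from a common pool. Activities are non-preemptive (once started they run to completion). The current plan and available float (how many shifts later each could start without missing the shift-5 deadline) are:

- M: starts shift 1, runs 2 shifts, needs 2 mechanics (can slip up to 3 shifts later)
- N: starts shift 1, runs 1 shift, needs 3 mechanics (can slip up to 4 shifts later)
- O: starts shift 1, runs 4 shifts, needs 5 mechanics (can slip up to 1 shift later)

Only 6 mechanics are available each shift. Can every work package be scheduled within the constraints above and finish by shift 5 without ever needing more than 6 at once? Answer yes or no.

The minimum achievable peak is 7; 6 < 7, so no feasible schedule stays within the cap.

no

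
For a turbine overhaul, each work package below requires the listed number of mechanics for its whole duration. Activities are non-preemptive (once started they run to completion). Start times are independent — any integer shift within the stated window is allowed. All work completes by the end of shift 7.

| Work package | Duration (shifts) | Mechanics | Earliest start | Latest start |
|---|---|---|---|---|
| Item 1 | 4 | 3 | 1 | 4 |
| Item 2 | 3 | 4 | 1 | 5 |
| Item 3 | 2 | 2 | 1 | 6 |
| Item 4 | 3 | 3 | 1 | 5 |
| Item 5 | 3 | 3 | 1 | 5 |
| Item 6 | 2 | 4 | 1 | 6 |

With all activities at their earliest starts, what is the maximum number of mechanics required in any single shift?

19

Early-start schedule: Item 1@1, Item 2@1, Item 3@1, Item 4@1, Item 5@1, Item 6@1.
Load per shift: shift 1: 19, shift 2: 19, shift 3: 13, shift 4: 3, shift 5: 0, shift 6: 0, shift 7: 0.
Peak is 19.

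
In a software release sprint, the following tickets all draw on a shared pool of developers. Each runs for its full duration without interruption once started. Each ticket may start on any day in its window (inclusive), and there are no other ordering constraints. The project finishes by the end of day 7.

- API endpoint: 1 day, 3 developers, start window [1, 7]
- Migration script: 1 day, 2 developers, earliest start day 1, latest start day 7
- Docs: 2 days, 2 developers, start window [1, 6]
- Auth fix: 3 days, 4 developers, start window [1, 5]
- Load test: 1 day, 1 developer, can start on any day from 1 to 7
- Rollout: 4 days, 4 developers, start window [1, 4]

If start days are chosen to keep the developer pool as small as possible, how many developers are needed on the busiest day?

7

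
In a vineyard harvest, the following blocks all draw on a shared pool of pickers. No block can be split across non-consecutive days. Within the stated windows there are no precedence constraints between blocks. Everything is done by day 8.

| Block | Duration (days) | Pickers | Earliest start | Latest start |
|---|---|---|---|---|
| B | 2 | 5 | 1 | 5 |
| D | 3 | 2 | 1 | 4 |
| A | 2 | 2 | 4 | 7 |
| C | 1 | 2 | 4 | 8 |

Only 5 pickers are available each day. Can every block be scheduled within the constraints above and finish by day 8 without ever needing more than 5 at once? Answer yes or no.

Schedule B@1, D@3, A@4, C@6: d1:5  d2:5  d3:2  d4:4  d5:4  d6:2  d7:0  d8:0 — peak 5 ≤ 5.

yes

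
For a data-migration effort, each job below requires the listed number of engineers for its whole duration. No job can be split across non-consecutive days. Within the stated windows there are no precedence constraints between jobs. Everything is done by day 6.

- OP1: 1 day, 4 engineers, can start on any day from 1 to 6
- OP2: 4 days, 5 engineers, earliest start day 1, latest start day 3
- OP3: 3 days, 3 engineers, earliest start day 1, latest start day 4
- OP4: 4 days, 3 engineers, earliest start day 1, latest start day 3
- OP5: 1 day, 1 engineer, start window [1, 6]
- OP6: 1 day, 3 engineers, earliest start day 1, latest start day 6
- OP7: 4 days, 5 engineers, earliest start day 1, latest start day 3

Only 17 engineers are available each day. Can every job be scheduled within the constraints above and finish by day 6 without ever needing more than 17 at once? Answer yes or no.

yes

Schedule OP1@1, OP2@1, OP3@1, OP4@1, OP5@1, OP6@2, OP7@3: d1:16  d2:14  d3:16  d4:13  d5:5  d6:5 — peak 16 ≤ 17.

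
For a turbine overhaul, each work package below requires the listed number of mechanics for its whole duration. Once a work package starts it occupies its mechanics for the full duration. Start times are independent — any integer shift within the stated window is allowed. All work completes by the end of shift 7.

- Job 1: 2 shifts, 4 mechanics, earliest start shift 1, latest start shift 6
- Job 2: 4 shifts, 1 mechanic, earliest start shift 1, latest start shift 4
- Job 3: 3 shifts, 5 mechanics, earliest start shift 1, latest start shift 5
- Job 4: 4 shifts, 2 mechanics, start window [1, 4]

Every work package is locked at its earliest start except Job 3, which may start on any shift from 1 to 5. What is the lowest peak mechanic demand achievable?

Job 3@1: s1:12  s2:12  s3:8  s4:3  s5:0  s6:0  s7:0 → peak 12
Job 3@2: s1:7  s2:12  s3:8  s4:8  s5:0  s6:0  s7:0 → peak 12
Job 3@3: s1:7  s2:7  s3:8  s4:8  s5:5  s6:0  s7:0 → peak 8
Job 3@4: s1:7  s2:7  s3:3  s4:8  s5:5  s6:5  s7:0 → peak 8
Job 3@5: s1:7  s2:7  s3:3  s4:3  s5:5  s6:5  s7:5 → peak 7
Best is Job 3@5, peak 7.

7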